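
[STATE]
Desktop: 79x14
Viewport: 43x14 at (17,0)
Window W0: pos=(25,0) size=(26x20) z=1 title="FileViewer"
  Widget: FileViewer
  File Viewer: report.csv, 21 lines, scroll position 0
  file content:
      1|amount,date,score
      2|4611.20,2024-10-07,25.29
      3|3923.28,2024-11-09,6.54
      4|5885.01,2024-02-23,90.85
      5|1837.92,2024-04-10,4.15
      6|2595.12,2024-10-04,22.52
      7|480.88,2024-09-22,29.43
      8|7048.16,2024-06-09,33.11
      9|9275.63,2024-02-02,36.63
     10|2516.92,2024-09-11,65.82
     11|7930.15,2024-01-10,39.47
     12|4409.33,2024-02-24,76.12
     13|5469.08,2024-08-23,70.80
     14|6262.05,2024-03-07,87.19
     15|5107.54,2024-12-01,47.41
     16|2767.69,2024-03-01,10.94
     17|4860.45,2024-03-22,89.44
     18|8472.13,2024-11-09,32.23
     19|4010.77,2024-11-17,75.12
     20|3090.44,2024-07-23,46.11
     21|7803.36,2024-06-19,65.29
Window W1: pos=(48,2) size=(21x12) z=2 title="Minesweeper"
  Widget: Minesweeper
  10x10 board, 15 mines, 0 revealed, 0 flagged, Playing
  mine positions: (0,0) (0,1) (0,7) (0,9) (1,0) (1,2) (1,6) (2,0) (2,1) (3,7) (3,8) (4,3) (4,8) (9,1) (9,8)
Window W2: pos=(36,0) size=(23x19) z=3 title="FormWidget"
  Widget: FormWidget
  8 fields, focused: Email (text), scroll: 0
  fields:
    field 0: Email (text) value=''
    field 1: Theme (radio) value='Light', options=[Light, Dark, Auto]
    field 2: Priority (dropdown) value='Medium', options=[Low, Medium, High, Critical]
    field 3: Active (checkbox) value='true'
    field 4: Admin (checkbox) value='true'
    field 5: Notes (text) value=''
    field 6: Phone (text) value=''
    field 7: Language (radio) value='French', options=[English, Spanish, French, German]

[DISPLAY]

        ┏━━━━━━━━━━┏━━━━━━━━━━━━━━━━━━━━━┓ 
        ┃ FileViewe┃ FormWidget          ┃ 
        ┠──────────┠─────────────────────┨━
        ┃amount,dat┃> Email:      [     ]┃e
        ┃4611.20,20┃  Theme:      (●) Lig┃─
        ┃3923.28,20┃  Priority:   [Medi▼]┃ 
        ┃5885.01,20┃  Active:     [x]    ┃ 
        ┃1837.92,20┃  Admin:      [x]    ┃ 
        ┃2595.12,20┃  Notes:      [     ]┃ 
        ┃480.88,202┃  Phone:      [     ]┃ 
        ┃7048.16,20┃  Language:   ( ) Eng┃ 
        ┃9275.63,20┃                     ┃ 
        ┃2516.92,20┃                     ┃ 
        ┃7930.15,20┃                     ┃━


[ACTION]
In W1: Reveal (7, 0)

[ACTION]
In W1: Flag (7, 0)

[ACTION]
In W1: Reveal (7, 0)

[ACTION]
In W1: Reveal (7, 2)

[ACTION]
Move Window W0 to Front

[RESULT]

        ┏━━━━━━━━━━━━━━━━━━━━━━━━┓━━━━━━━┓ 
        ┃ FileViewer             ┃       ┃ 
        ┠────────────────────────┨───────┨━
        ┃amount,date,score      ▲┃[     ]┃e
        ┃4611.20,2024-10-07,25.2█┃(●) Lig┃─
        ┃3923.28,2024-11-09,6.54░┃[Medi▼]┃ 
        ┃5885.01,2024-02-23,90.8░┃[x]    ┃ 
        ┃1837.92,2024-04-10,4.15░┃[x]    ┃ 
        ┃2595.12,2024-10-04,22.5░┃[     ]┃ 
        ┃480.88,2024-09-22,29.43░┃[     ]┃ 
        ┃7048.16,2024-06-09,33.1░┃( ) Eng┃ 
        ┃9275.63,2024-02-02,36.6░┃       ┃ 
        ┃2516.92,2024-09-11,65.8░┃       ┃ 
        ┃7930.15,2024-01-10,39.4░┃       ┃━


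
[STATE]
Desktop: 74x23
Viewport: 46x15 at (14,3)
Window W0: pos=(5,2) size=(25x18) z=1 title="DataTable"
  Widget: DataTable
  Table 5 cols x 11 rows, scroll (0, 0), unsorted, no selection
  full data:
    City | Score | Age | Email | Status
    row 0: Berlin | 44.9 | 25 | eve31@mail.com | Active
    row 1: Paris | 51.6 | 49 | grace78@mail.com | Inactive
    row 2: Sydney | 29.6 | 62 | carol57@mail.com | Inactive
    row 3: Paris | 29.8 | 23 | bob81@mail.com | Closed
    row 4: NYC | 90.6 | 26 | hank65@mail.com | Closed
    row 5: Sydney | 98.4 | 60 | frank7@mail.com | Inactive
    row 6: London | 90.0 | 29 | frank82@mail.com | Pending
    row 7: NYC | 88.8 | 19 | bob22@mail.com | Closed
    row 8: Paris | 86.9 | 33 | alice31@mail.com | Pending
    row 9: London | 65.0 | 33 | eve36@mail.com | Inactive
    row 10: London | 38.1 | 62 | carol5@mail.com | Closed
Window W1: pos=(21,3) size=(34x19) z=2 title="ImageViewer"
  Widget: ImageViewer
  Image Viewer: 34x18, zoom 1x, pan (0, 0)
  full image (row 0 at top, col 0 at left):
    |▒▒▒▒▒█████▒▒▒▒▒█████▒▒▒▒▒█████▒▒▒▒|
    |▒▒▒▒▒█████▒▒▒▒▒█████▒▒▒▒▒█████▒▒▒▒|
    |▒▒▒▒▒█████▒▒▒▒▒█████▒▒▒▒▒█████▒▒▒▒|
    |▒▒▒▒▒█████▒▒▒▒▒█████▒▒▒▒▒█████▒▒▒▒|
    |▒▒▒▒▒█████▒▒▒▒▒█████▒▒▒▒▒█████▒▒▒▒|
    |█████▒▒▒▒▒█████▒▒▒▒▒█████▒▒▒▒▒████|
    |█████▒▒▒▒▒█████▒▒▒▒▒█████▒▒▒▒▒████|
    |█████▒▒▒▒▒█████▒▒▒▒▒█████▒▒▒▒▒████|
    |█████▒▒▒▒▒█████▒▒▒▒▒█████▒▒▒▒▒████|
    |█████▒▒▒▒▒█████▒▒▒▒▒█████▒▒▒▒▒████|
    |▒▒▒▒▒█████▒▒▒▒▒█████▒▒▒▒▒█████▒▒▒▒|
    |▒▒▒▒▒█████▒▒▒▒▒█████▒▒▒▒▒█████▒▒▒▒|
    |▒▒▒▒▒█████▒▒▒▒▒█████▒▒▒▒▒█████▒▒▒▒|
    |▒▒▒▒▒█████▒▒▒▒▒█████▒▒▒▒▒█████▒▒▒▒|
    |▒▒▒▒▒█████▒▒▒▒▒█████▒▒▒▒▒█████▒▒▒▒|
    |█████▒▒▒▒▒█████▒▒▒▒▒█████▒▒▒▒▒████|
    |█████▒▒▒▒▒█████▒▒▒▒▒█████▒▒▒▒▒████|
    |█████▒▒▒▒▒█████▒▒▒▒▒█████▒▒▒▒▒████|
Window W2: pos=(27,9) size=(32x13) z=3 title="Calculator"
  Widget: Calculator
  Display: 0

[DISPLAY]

le     ┏━━━━━━━━━━━━━━━━━━━━━━━━━━━━━━━━┓     
───────┃ ImageViewer                    ┃     
core│Ag┠────────────────────────────────┨     
────┼──┃▒▒▒▒▒█████▒▒▒▒▒█████▒▒▒▒▒█████▒▒┃     
4.9 │25┃▒▒▒▒▒█████▒▒▒▒▒█████▒▒▒▒▒█████▒▒┃     
1.6 │49┃▒▒▒▒▒█████▒▒▒▒▒█████▒▒▒▒▒█████▒▒┃     
9.6 │62┃▒▒▒▒▒┏━━━━━━━━━━━━━━━━━━━━━━━━━━━━━━┓ 
9.8 │23┃▒▒▒▒▒┃ Calculator                   ┃ 
0.6 │26┃█████┠──────────────────────────────┨ 
8.4 │60┃█████┃                             0┃ 
0.0 │29┃█████┃┌───┬───┬───┬───┐             ┃ 
8.8 │19┃█████┃│ 7 │ 8 │ 9 │ ÷ │             ┃ 
6.9 │33┃█████┃├───┼───┼───┼───┤             ┃ 
5.0 │33┃▒▒▒▒▒┃│ 4 │ 5 │ 6 │ × │             ┃ 
8.1 │62┃▒▒▒▒▒┃├───┼───┼───┼───┤             ┃ 


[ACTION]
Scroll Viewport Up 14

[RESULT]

                                              
                                              
━━━━━━━━━━━━━━━┓                              
le     ┏━━━━━━━━━━━━━━━━━━━━━━━━━━━━━━━━┓     
───────┃ ImageViewer                    ┃     
core│Ag┠────────────────────────────────┨     
────┼──┃▒▒▒▒▒█████▒▒▒▒▒█████▒▒▒▒▒█████▒▒┃     
4.9 │25┃▒▒▒▒▒█████▒▒▒▒▒█████▒▒▒▒▒█████▒▒┃     
1.6 │49┃▒▒▒▒▒█████▒▒▒▒▒█████▒▒▒▒▒█████▒▒┃     
9.6 │62┃▒▒▒▒▒┏━━━━━━━━━━━━━━━━━━━━━━━━━━━━━━┓ 
9.8 │23┃▒▒▒▒▒┃ Calculator                   ┃ 
0.6 │26┃█████┠──────────────────────────────┨ 
8.4 │60┃█████┃                             0┃ 
0.0 │29┃█████┃┌───┬───┬───┬───┐             ┃ 
8.8 │19┃█████┃│ 7 │ 8 │ 9 │ ÷ │             ┃ 


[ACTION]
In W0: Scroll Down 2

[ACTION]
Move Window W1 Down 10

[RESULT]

                                              
                                              
━━━━━━━━━━━━━━━┓                              
le             ┃                              
───────┏━━━━━━━━━━━━━━━━━━━━━━━━━━━━━━━━┓     
core│Ag┃ ImageViewer                    ┃     
────┼──┠────────────────────────────────┨     
4.9 │25┃▒▒▒▒▒█████▒▒▒▒▒█████▒▒▒▒▒█████▒▒┃     
1.6 │49┃▒▒▒▒▒█████▒▒▒▒▒█████▒▒▒▒▒█████▒▒┃     
9.6 │62┃▒▒▒▒▒┏━━━━━━━━━━━━━━━━━━━━━━━━━━━━━━┓ 
9.8 │23┃▒▒▒▒▒┃ Calculator                   ┃ 
0.6 │26┃▒▒▒▒▒┠──────────────────────────────┨ 
8.4 │60┃█████┃                             0┃ 
0.0 │29┃█████┃┌───┬───┬───┬───┐             ┃ 
8.8 │19┃█████┃│ 7 │ 8 │ 9 │ ÷ │             ┃ 


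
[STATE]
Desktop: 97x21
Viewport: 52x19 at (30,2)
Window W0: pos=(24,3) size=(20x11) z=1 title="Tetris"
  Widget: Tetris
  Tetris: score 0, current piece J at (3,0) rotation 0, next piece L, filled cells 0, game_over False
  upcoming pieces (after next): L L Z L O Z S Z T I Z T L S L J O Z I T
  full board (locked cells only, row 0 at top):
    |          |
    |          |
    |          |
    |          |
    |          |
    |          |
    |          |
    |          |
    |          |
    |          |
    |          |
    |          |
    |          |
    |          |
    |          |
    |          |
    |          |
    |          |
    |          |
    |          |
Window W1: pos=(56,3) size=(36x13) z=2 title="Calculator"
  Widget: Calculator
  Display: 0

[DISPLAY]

                                                    
━━━━━━━━━━━━━┓            ┏━━━━━━━━━━━━━━━━━━━━━━━━━
is           ┃            ┃ Calculator              
─────────────┨            ┠─────────────────────────
             ┃            ┃                         
             ┃            ┃┌───┬───┬───┬───┐        
             ┃            ┃│ 7 │ 8 │ 9 │ ÷ │        
             ┃            ┃├───┼───┼───┼───┤        
             ┃            ┃│ 4 │ 5 │ 6 │ × │        
             ┃            ┃├───┼───┼───┼───┤        
             ┃            ┃│ 1 │ 2 │ 3 │ - │        
━━━━━━━━━━━━━┛            ┃├───┼───┼───┼───┤        
                          ┃│ 0 │ . │ = │ + │        
                          ┗━━━━━━━━━━━━━━━━━━━━━━━━━
                                                    
                                                    
                                                    
                                                    
                                                    


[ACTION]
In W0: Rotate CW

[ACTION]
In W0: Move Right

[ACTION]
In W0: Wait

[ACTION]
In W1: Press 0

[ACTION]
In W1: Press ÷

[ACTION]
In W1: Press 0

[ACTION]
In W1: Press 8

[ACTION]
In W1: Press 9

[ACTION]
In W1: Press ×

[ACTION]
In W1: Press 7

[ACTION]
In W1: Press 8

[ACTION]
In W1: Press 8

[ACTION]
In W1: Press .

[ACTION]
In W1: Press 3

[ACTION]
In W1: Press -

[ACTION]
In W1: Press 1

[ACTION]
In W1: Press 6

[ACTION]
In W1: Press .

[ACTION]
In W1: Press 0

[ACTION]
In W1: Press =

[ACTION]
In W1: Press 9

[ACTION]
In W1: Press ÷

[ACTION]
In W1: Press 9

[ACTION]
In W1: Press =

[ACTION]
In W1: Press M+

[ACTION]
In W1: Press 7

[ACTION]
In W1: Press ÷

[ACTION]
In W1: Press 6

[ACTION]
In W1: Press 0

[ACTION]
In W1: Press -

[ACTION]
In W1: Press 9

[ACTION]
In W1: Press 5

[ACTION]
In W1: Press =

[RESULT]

                                                    
━━━━━━━━━━━━━┓            ┏━━━━━━━━━━━━━━━━━━━━━━━━━
is           ┃            ┃ Calculator              
─────────────┨            ┠─────────────────────────
             ┃            ┃                      -94
             ┃            ┃┌───┬───┬───┬───┐        
             ┃            ┃│ 7 │ 8 │ 9 │ ÷ │        
             ┃            ┃├───┼───┼───┼───┤        
             ┃            ┃│ 4 │ 5 │ 6 │ × │        
             ┃            ┃├───┼───┼───┼───┤        
             ┃            ┃│ 1 │ 2 │ 3 │ - │        
━━━━━━━━━━━━━┛            ┃├───┼───┼───┼───┤        
                          ┃│ 0 │ . │ = │ + │        
                          ┗━━━━━━━━━━━━━━━━━━━━━━━━━
                                                    
                                                    
                                                    
                                                    
                                                    


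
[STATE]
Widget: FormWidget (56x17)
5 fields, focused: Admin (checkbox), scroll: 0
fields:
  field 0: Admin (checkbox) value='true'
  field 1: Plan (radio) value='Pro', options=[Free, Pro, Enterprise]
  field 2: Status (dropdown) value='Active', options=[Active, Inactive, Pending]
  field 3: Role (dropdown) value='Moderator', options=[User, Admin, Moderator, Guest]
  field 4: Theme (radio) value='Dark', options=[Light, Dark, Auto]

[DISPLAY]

> Admin:      [x]                                       
  Plan:       ( ) Free  (●) Pro  ( ) Enterprise         
  Status:     [Active                                 ▼]
  Role:       [Moderator                              ▼]
  Theme:      ( ) Light  (●) Dark  ( ) Auto             
                                                        
                                                        
                                                        
                                                        
                                                        
                                                        
                                                        
                                                        
                                                        
                                                        
                                                        
                                                        


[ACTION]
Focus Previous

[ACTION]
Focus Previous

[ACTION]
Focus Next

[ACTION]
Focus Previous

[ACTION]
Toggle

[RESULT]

  Admin:      [x]                                       
  Plan:       ( ) Free  (●) Pro  ( ) Enterprise         
  Status:     [Active                                 ▼]
> Role:       [Moderator                              ▼]
  Theme:      ( ) Light  (●) Dark  ( ) Auto             
                                                        
                                                        
                                                        
                                                        
                                                        
                                                        
                                                        
                                                        
                                                        
                                                        
                                                        
                                                        


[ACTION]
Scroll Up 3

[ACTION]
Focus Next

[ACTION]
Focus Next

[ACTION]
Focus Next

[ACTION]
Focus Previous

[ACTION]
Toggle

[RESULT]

> Admin:      [ ]                                       
  Plan:       ( ) Free  (●) Pro  ( ) Enterprise         
  Status:     [Active                                 ▼]
  Role:       [Moderator                              ▼]
  Theme:      ( ) Light  (●) Dark  ( ) Auto             
                                                        
                                                        
                                                        
                                                        
                                                        
                                                        
                                                        
                                                        
                                                        
                                                        
                                                        
                                                        


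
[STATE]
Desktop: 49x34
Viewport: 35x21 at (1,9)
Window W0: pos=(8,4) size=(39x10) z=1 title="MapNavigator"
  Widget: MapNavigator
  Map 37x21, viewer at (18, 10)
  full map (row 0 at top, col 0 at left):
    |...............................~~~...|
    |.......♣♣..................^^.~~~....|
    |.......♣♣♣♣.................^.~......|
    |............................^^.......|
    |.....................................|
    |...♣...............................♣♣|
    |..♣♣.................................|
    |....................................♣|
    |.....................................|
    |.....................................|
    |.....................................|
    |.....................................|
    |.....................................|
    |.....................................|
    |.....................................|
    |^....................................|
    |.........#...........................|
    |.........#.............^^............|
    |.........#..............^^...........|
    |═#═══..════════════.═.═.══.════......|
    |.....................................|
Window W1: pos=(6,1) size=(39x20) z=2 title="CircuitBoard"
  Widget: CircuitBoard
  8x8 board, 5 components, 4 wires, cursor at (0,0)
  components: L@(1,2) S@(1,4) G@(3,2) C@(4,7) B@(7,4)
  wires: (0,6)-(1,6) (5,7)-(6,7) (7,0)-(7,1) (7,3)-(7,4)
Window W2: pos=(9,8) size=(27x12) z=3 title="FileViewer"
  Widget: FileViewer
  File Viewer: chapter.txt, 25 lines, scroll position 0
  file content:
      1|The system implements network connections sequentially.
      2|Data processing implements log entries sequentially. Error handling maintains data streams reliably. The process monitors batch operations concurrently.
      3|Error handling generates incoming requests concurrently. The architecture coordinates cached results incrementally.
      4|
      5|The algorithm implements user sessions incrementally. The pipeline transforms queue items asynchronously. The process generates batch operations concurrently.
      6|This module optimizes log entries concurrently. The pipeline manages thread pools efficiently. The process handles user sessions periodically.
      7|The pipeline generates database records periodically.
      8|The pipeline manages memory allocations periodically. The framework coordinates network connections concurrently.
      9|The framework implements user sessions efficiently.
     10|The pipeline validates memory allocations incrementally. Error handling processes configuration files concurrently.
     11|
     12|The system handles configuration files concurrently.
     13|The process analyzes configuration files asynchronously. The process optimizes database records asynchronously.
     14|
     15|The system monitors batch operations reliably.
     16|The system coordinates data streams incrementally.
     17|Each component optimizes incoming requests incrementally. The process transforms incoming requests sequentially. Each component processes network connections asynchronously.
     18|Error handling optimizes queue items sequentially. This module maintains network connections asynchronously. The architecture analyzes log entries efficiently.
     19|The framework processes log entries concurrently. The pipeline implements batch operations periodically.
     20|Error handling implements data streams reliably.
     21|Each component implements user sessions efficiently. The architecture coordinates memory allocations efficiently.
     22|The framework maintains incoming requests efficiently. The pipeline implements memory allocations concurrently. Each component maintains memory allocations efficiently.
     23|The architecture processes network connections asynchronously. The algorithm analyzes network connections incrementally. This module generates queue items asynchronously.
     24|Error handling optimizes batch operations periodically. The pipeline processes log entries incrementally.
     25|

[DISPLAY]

     ┃2 ┃ FileViewer              ┃
     ┃  ┠─────────────────────────┨
     ┃3 ┃The system implements ne▲┃
     ┃  ┃Data processing implemen█┃
     ┃4 ┃Error handling generates░┃
     ┃  ┃                        ░┃
     ┃5 ┃The algorithm implements░┃
     ┃  ┃This module optimizes lo░┃
     ┃6 ┃The pipeline generates d░┃
     ┃  ┃The pipeline manages mem▼┃
     ┃7 ┗━━━━━━━━━━━━━━━━━━━━━━━━━┛
     ┗━━━━━━━━━━━━━━━━━━━━━━━━━━━━━
                                   
                                   
                                   
                                   
                                   
                                   
                                   
                                   
                                   


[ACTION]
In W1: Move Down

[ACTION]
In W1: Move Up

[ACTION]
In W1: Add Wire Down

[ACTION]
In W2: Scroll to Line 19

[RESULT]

     ┃2 ┃ FileViewer              ┃
     ┃  ┠─────────────────────────┨
     ┃3 ┃Error handling optimizes▲┃
     ┃  ┃The framework processes ░┃
     ┃4 ┃Error handling implement░┃
     ┃  ┃Each component implement░┃
     ┃5 ┃The framework maintains ░┃
     ┃  ┃The architecture process░┃
     ┃6 ┃Error handling optimizes█┃
     ┃  ┃                        ▼┃
     ┃7 ┗━━━━━━━━━━━━━━━━━━━━━━━━━┛
     ┗━━━━━━━━━━━━━━━━━━━━━━━━━━━━━
                                   
                                   
                                   
                                   
                                   
                                   
                                   
                                   
                                   


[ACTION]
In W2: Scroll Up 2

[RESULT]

     ┃2 ┃ FileViewer              ┃
     ┃  ┠─────────────────────────┨
     ┃3 ┃The system coordinates d▲┃
     ┃  ┃Each component optimizes░┃
     ┃4 ┃Error handling optimizes░┃
     ┃  ┃The framework processes ░┃
     ┃5 ┃Error handling implement░┃
     ┃  ┃Each component implement░┃
     ┃6 ┃The framework maintains █┃
     ┃  ┃The architecture process▼┃
     ┃7 ┗━━━━━━━━━━━━━━━━━━━━━━━━━┛
     ┗━━━━━━━━━━━━━━━━━━━━━━━━━━━━━
                                   
                                   
                                   
                                   
                                   
                                   
                                   
                                   
                                   


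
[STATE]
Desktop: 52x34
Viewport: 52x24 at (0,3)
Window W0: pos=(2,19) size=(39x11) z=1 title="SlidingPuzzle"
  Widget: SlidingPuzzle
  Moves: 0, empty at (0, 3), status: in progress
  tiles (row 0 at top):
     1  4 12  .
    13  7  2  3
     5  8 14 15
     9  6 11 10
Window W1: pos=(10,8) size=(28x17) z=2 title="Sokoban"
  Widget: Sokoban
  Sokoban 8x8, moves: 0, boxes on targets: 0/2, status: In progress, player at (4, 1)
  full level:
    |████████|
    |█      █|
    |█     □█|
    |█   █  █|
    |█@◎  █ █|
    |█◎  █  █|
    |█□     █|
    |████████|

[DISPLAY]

                                                    
                                                    
                                                    
                                                    
                                                    
          ┏━━━━━━━━━━━━━━━━━━━━━━━━━━┓              
          ┃ Sokoban                  ┃              
          ┠──────────────────────────┨              
          ┃████████                  ┃              
          ┃█      █                  ┃              
          ┃█     □█                  ┃              
          ┃█   █  █                  ┃              
          ┃█@◎  █ █                  ┃              
          ┃█◎  █  █                  ┃              
          ┃█□     █                  ┃              
          ┃████████                  ┃              
  ┏━━━━━━━┃Moves: 0  0/2             ┃━━┓           
  ┃ Slidin┃                          ┃  ┃           
  ┠───────┃                          ┃──┨           
  ┃┌────┬─┃                          ┃  ┃           
  ┃│  1 │ ┃                          ┃  ┃           
  ┃├────┼─┗━━━━━━━━━━━━━━━━━━━━━━━━━━┛  ┃           
  ┃│ 13 │  7 │  2 │  3 │                ┃           
  ┃├────┼────┼────┼────┤                ┃           


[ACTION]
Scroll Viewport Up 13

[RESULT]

                                                    
                                                    
                                                    
                                                    
                                                    
                                                    
                                                    
                                                    
          ┏━━━━━━━━━━━━━━━━━━━━━━━━━━┓              
          ┃ Sokoban                  ┃              
          ┠──────────────────────────┨              
          ┃████████                  ┃              
          ┃█      █                  ┃              
          ┃█     □█                  ┃              
          ┃█   █  █                  ┃              
          ┃█@◎  █ █                  ┃              
          ┃█◎  █  █                  ┃              
          ┃█□     █                  ┃              
          ┃████████                  ┃              
  ┏━━━━━━━┃Moves: 0  0/2             ┃━━┓           
  ┃ Slidin┃                          ┃  ┃           
  ┠───────┃                          ┃──┨           
  ┃┌────┬─┃                          ┃  ┃           
  ┃│  1 │ ┃                          ┃  ┃           


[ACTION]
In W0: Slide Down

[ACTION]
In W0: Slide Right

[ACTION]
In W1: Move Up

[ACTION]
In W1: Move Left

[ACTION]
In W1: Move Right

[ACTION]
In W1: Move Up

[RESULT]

                                                    
                                                    
                                                    
                                                    
                                                    
                                                    
                                                    
                                                    
          ┏━━━━━━━━━━━━━━━━━━━━━━━━━━┓              
          ┃ Sokoban                  ┃              
          ┠──────────────────────────┨              
          ┃████████                  ┃              
          ┃█      █                  ┃              
          ┃█ @   □█                  ┃              
          ┃█   █  █                  ┃              
          ┃█ ◎  █ █                  ┃              
          ┃█◎  █  █                  ┃              
          ┃█□     █                  ┃              
          ┃████████                  ┃              
  ┏━━━━━━━┃Moves: 3  0/2             ┃━━┓           
  ┃ Slidin┃                          ┃  ┃           
  ┠───────┃                          ┃──┨           
  ┃┌────┬─┃                          ┃  ┃           
  ┃│  1 │ ┃                          ┃  ┃           


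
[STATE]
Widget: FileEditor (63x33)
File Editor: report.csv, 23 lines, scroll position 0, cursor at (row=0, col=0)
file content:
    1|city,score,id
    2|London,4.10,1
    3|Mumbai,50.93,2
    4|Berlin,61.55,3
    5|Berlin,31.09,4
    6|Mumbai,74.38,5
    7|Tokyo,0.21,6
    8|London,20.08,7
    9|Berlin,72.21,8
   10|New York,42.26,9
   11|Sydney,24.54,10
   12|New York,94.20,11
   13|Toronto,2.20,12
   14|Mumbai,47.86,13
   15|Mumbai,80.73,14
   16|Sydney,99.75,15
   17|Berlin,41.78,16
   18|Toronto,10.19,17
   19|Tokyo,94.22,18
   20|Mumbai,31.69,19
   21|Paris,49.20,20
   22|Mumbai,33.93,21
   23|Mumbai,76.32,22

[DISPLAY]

█ity,score,id                                                 ▲
London,4.10,1                                                 █
Mumbai,50.93,2                                                ░
Berlin,61.55,3                                                ░
Berlin,31.09,4                                                ░
Mumbai,74.38,5                                                ░
Tokyo,0.21,6                                                  ░
London,20.08,7                                                ░
Berlin,72.21,8                                                ░
New York,42.26,9                                              ░
Sydney,24.54,10                                               ░
New York,94.20,11                                             ░
Toronto,2.20,12                                               ░
Mumbai,47.86,13                                               ░
Mumbai,80.73,14                                               ░
Sydney,99.75,15                                               ░
Berlin,41.78,16                                               ░
Toronto,10.19,17                                              ░
Tokyo,94.22,18                                                ░
Mumbai,31.69,19                                               ░
Paris,49.20,20                                                ░
Mumbai,33.93,21                                               ░
Mumbai,76.32,22                                               ░
                                                              ░
                                                              ░
                                                              ░
                                                              ░
                                                              ░
                                                              ░
                                                              ░
                                                              ░
                                                              ░
                                                              ▼


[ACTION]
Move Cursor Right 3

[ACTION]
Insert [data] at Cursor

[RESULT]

citdata█,score,id                                             ▲
London,4.10,1                                                 █
Mumbai,50.93,2                                                ░
Berlin,61.55,3                                                ░
Berlin,31.09,4                                                ░
Mumbai,74.38,5                                                ░
Tokyo,0.21,6                                                  ░
London,20.08,7                                                ░
Berlin,72.21,8                                                ░
New York,42.26,9                                              ░
Sydney,24.54,10                                               ░
New York,94.20,11                                             ░
Toronto,2.20,12                                               ░
Mumbai,47.86,13                                               ░
Mumbai,80.73,14                                               ░
Sydney,99.75,15                                               ░
Berlin,41.78,16                                               ░
Toronto,10.19,17                                              ░
Tokyo,94.22,18                                                ░
Mumbai,31.69,19                                               ░
Paris,49.20,20                                                ░
Mumbai,33.93,21                                               ░
Mumbai,76.32,22                                               ░
                                                              ░
                                                              ░
                                                              ░
                                                              ░
                                                              ░
                                                              ░
                                                              ░
                                                              ░
                                                              ░
                                                              ▼


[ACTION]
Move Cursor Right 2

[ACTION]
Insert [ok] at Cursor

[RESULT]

citdatay,ok█core,id                                           ▲
London,4.10,1                                                 █
Mumbai,50.93,2                                                ░
Berlin,61.55,3                                                ░
Berlin,31.09,4                                                ░
Mumbai,74.38,5                                                ░
Tokyo,0.21,6                                                  ░
London,20.08,7                                                ░
Berlin,72.21,8                                                ░
New York,42.26,9                                              ░
Sydney,24.54,10                                               ░
New York,94.20,11                                             ░
Toronto,2.20,12                                               ░
Mumbai,47.86,13                                               ░
Mumbai,80.73,14                                               ░
Sydney,99.75,15                                               ░
Berlin,41.78,16                                               ░
Toronto,10.19,17                                              ░
Tokyo,94.22,18                                                ░
Mumbai,31.69,19                                               ░
Paris,49.20,20                                                ░
Mumbai,33.93,21                                               ░
Mumbai,76.32,22                                               ░
                                                              ░
                                                              ░
                                                              ░
                                                              ░
                                                              ░
                                                              ░
                                                              ░
                                                              ░
                                                              ░
                                                              ▼


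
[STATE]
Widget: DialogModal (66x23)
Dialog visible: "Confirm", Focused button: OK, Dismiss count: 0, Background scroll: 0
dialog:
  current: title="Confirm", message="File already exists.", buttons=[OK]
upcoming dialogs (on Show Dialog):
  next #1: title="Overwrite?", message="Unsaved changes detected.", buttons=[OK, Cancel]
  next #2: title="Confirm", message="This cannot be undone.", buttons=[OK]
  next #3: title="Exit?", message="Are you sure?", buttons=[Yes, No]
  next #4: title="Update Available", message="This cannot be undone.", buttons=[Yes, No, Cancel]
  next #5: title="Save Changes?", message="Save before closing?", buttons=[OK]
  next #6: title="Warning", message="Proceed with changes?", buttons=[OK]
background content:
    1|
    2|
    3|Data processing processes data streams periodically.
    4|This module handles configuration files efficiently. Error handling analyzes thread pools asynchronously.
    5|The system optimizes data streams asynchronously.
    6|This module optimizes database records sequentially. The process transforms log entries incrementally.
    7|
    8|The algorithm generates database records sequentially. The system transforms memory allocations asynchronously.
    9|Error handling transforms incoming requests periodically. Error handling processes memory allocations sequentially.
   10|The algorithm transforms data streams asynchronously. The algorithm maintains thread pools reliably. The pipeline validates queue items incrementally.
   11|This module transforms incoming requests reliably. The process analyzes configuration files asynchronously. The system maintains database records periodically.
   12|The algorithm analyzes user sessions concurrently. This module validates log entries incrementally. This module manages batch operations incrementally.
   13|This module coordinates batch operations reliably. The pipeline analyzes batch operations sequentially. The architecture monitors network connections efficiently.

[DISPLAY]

                                                                  
                                                                  
Data processing processes data streams periodically.              
This module handles configuration files efficiently. Error handlin
The system optimizes data streams asynchronously.                 
This module optimizes database records sequentially. The process t
                                                                  
The algorithm generates database records sequentially. The system 
Error handling transforms incoming requests periodically. Error ha
The algorithm transfo┌──────────────────────┐onously. The algorith
This module transform│       Confirm        │ably. The process ana
The algorithm analyze│ File already exists. │ntly. This module val
This module coordinat│         [OK]         │ably. The pipeline an
                     └──────────────────────┘                     
                                                                  
                                                                  
                                                                  
                                                                  
                                                                  
                                                                  
                                                                  
                                                                  
                                                                  


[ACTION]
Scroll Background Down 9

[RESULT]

The algorithm transforms data streams asynchronously. The algorith
This module transforms incoming requests reliably. The process ana
The algorithm analyzes user sessions concurrently. This module val
This module coordinates batch operations reliably. The pipeline an
                                                                  
                                                                  
                                                                  
                                                                  
                                                                  
                     ┌──────────────────────┐                     
                     │       Confirm        │                     
                     │ File already exists. │                     
                     │         [OK]         │                     
                     └──────────────────────┘                     
                                                                  
                                                                  
                                                                  
                                                                  
                                                                  
                                                                  
                                                                  
                                                                  
                                                                  


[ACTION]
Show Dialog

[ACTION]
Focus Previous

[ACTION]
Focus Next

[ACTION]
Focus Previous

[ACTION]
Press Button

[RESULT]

The algorithm transforms data streams asynchronously. The algorith
This module transforms incoming requests reliably. The process ana
The algorithm analyzes user sessions concurrently. This module val
This module coordinates batch operations reliably. The pipeline an
                                                                  
                                                                  
                                                                  
                                                                  
                                                                  
                                                                  
                                                                  
                                                                  
                                                                  
                                                                  
                                                                  
                                                                  
                                                                  
                                                                  
                                                                  
                                                                  
                                                                  
                                                                  
                                                                  
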